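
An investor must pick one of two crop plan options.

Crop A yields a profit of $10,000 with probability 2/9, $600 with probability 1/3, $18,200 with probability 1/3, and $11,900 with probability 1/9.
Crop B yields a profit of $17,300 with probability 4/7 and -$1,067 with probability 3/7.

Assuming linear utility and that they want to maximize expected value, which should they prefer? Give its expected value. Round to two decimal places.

Crop A = 2/9 × 10000 + 1/3 × 600 + 1/3 × 18200 + 1/9 × 11900 = 2222.2222 + 200 + 6066.6667 + 1322.2222 = 9811.1111
Crop B = 4/7 × 17300 + 3/7 × (-1067) = 9885.7143 − 457.2857 = 9428.4286

Crop A ($9,811.11)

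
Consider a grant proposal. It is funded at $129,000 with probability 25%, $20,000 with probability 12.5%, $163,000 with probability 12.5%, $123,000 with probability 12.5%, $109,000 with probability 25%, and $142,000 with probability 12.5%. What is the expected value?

EV = 0.25 × 129000 + 0.125 × 20000 + 0.125 × 163000 + 0.125 × 123000 + 0.25 × 109000 + 0.125 × 142000 = 32250 + 2500 + 20375 + 15375 + 27250 + 17750 = 115500

$115,500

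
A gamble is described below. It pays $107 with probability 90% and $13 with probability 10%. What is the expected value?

EV = 0.9 × 107 + 0.1 × 13 = 96.3 + 1.3 = 97.6

$97.60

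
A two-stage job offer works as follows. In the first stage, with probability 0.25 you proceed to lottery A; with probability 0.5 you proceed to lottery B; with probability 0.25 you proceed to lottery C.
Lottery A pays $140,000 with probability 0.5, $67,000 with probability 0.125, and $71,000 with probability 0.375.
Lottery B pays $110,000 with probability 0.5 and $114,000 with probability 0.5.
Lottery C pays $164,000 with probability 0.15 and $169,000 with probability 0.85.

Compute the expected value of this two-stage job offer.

$124,312.50

EV(A) = 0.5 × 140000 + 0.125 × 67000 + 0.375 × 71000 = 70000 + 8375 + 26625 = 105000
EV(B) = 0.5 × 110000 + 0.5 × 114000 = 55000 + 57000 = 112000
EV(C) = 0.15 × 164000 + 0.85 × 169000 = 24600 + 143650 = 168250
Overall = 0.25 × 105000 + 0.5 × 112000 + 0.25 × 168250 = 26250 + 56000 + 42062.5 = 124312.5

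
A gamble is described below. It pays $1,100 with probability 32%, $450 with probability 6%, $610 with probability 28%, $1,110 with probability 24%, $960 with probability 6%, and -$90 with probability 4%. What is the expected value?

EV = 0.32 × 1100 + 0.06 × 450 + 0.28 × 610 + 0.24 × 1110 + 0.06 × 960 + 0.04 × (-90) = 352 + 27 + 170.8 + 266.4 + 57.6 − 3.6 = 870.2

$870.20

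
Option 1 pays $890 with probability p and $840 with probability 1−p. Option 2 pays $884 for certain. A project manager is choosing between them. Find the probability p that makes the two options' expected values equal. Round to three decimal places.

p·890 + (1−p)·840 = 884
50p + 840 = 884
p = (884 − 840) / 50

p = 0.880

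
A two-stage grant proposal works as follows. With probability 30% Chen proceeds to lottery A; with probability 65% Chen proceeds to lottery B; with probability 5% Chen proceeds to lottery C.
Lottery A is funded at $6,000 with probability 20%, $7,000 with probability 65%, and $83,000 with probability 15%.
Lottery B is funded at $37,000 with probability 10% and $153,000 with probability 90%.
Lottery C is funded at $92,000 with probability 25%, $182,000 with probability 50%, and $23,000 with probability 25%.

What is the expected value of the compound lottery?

$103,357.50

EV(A) = 0.2 × 6000 + 0.65 × 7000 + 0.15 × 83000 = 1200 + 4550 + 12450 = 18200
EV(B) = 0.1 × 37000 + 0.9 × 153000 = 3700 + 137700 = 141400
EV(C) = 0.25 × 92000 + 0.5 × 182000 + 0.25 × 23000 = 23000 + 91000 + 5750 = 119750
Overall = 0.3 × 18200 + 0.65 × 141400 + 0.05 × 119750 = 5460 + 91910 + 5987.5 = 103357.5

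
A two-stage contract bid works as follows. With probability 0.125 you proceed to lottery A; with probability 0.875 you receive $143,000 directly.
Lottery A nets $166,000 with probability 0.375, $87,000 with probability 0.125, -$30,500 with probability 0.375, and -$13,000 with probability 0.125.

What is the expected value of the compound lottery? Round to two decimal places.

EV(A) = 0.375 × 166000 + 0.125 × 87000 + 0.375 × (-30500) + 0.125 × (-13000) = 62250 + 10875 − 11437.5 − 1625 = 60062.5
Branch B: 143000 (certain)
Overall = 0.125 × 60062.5 + 0.875 × 143000 = 7507.8125 + 125125 = 132632.8125

$132,632.81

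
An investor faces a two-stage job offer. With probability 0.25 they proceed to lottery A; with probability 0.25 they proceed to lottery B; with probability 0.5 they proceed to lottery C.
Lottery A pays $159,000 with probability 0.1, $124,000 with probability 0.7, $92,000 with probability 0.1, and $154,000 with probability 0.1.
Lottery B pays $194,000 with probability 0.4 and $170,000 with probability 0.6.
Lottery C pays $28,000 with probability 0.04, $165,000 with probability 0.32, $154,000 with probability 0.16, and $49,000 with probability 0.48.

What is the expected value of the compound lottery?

$127,765

EV(A) = 0.1 × 159000 + 0.7 × 124000 + 0.1 × 92000 + 0.1 × 154000 = 15900 + 86800 + 9200 + 15400 = 127300
EV(B) = 0.4 × 194000 + 0.6 × 170000 = 77600 + 102000 = 179600
EV(C) = 0.04 × 28000 + 0.32 × 165000 + 0.16 × 154000 + 0.48 × 49000 = 1120 + 52800 + 24640 + 23520 = 102080
Overall = 0.25 × 127300 + 0.25 × 179600 + 0.5 × 102080 = 31825 + 44900 + 51040 = 127765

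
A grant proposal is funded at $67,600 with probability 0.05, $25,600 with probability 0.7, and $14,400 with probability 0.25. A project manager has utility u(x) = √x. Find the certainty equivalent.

E[u] = 0.05·√67600 + 0.7·√25600 + 0.25·√14400 = 0.05·260 + 0.7·160 + 0.25·120 = 155
CE = (155)² = 24025

$24,025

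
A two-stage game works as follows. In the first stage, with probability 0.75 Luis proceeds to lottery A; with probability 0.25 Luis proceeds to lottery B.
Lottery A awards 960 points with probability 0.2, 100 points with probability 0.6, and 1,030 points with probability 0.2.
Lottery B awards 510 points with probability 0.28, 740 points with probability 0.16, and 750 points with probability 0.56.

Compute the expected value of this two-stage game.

EV(A) = 0.2 × 960 + 0.6 × 100 + 0.2 × 1030 = 192 + 60 + 206 = 458
EV(B) = 0.28 × 510 + 0.16 × 740 + 0.56 × 750 = 142.8 + 118.4 + 420 = 681.2
Overall = 0.75 × 458 + 0.25 × 681.2 = 343.5 + 170.3 = 513.8

513.8 points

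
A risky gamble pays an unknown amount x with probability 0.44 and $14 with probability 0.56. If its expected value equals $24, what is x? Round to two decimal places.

x = $36.73

0.44·x + 0.56·14 = 24
0.44·x = 24 − 7.84 = 16.16
x = 16.16 / 0.44 = 36.7273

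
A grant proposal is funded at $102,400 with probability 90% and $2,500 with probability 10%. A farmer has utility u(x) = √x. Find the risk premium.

$6,561

E[u] = 0.9·√102400 + 0.1·√2500 = 0.9·320 + 0.1·50 = 293
CE = (293)² = 85849
Risk premium = EV − CE = 92410 − 85849 = 6561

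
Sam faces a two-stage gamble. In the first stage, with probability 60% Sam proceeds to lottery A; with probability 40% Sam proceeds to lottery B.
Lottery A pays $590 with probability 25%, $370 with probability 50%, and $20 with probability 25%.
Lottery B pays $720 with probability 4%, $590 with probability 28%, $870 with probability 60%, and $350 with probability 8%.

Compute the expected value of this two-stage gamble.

$500.10

EV(A) = 0.25 × 590 + 0.5 × 370 + 0.25 × 20 = 147.5 + 185 + 5 = 337.5
EV(B) = 0.04 × 720 + 0.28 × 590 + 0.6 × 870 + 0.08 × 350 = 28.8 + 165.2 + 522 + 28 = 744
Overall = 0.6 × 337.5 + 0.4 × 744 = 202.5 + 297.6 = 500.1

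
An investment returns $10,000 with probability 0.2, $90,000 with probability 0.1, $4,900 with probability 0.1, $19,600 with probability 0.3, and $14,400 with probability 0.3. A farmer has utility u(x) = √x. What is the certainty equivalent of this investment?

$18,225

E[u] = 0.2·√10000 + 0.1·√90000 + 0.1·√4900 + 0.3·√19600 + 0.3·√14400 = 0.2·100 + 0.1·300 + 0.1·70 + 0.3·140 + 0.3·120 = 135
CE = (135)² = 18225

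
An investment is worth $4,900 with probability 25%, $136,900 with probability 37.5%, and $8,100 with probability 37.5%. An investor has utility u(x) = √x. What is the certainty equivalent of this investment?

E[u] = 0.25·√4900 + 0.375·√136900 + 0.375·√8100 = 0.25·70 + 0.375·370 + 0.375·90 = 190
CE = (190)² = 36100

$36,100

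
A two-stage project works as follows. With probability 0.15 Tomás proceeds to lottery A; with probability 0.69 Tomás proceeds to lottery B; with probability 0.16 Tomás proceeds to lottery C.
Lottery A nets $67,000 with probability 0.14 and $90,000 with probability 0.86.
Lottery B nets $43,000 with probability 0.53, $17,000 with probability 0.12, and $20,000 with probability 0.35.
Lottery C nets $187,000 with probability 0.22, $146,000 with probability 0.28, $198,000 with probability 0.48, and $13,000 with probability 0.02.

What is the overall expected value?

EV(A) = 0.14 × 67000 + 0.86 × 90000 = 9380 + 77400 = 86780
EV(B) = 0.53 × 43000 + 0.12 × 17000 + 0.35 × 20000 = 22790 + 2040 + 7000 = 31830
EV(C) = 0.22 × 187000 + 0.28 × 146000 + 0.48 × 198000 + 0.02 × 13000 = 41140 + 40880 + 95040 + 260 = 177320
Overall = 0.15 × 86780 + 0.69 × 31830 + 0.16 × 177320 = 13017 + 21962.7 + 28371.2 = 63350.9

$63,350.90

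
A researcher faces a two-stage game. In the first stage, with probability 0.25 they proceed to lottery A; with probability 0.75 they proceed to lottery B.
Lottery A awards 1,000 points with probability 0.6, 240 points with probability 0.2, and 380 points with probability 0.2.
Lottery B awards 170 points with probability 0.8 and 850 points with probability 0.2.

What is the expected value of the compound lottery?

410.5 points

EV(A) = 0.6 × 1000 + 0.2 × 240 + 0.2 × 380 = 600 + 48 + 76 = 724
EV(B) = 0.8 × 170 + 0.2 × 850 = 136 + 170 = 306
Overall = 0.25 × 724 + 0.75 × 306 = 181 + 229.5 = 410.5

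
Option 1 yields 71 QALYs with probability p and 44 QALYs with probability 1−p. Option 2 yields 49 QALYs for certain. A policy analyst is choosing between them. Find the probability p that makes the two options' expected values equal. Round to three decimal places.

p·71 + (1−p)·44 = 49
27p + 44 = 49
p = (49 − 44) / 27

p = 0.185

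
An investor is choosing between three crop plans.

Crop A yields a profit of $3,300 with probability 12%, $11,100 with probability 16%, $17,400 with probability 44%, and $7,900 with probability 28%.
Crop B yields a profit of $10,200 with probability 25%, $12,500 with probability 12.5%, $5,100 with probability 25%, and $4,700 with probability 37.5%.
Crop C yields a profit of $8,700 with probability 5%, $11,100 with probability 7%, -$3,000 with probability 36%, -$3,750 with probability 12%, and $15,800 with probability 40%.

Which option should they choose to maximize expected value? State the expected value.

Crop A = 0.12 × 3300 + 0.16 × 11100 + 0.44 × 17400 + 0.28 × 7900 = 396 + 1776 + 7656 + 2212 = 12040
Crop B = 0.25 × 10200 + 0.125 × 12500 + 0.25 × 5100 + 0.375 × 4700 = 2550 + 1562.5 + 1275 + 1762.5 = 7150
Crop C = 0.05 × 8700 + 0.07 × 11100 + 0.36 × (-3000) + 0.12 × (-3750) + 0.4 × 15800 = 435 + 777 − 1080 − 450 + 6320 = 6002

Crop A ($12,040)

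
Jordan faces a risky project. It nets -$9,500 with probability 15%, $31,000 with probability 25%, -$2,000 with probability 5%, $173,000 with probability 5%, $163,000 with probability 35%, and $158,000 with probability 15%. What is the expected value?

$95,625

EV = 0.15 × (-9500) + 0.25 × 31000 + 0.05 × (-2000) + 0.05 × 173000 + 0.35 × 163000 + 0.15 × 158000 = -1425 + 7750 − 100 + 8650 + 57050 + 23700 = 95625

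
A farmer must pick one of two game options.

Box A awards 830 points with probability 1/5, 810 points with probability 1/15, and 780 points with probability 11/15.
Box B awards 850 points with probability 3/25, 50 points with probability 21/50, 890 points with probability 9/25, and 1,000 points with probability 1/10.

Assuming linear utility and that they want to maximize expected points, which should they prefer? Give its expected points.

Box A = 1/5 × 830 + 1/15 × 810 + 11/15 × 780 = 166 + 54 + 572 = 792
Box B = 3/25 × 850 + 21/50 × 50 + 9/25 × 890 + 1/10 × 1000 = 102 + 21 + 320.4 + 100 = 543.4

Box A (792 points)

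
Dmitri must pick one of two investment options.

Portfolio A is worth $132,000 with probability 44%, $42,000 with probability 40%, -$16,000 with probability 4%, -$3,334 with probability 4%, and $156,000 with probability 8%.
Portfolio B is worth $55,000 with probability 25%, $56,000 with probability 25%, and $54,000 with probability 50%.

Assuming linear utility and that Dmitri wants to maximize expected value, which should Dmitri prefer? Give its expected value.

Portfolio A ($86,586.64)

Portfolio A = 0.44 × 132000 + 0.4 × 42000 + 0.04 × (-16000) + 0.04 × (-3334) + 0.08 × 156000 = 58080 + 16800 − 640 − 133.36 + 12480 = 86586.64
Portfolio B = 0.25 × 55000 + 0.25 × 56000 + 0.5 × 54000 = 13750 + 14000 + 27000 = 54750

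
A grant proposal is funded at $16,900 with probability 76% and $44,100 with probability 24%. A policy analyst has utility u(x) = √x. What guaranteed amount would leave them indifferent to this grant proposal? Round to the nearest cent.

$22,260.64

E[u] = 0.76·√16900 + 0.24·√44100 = 0.76·130 + 0.24·210 = 149.2
CE = (149.2)² = 22260.64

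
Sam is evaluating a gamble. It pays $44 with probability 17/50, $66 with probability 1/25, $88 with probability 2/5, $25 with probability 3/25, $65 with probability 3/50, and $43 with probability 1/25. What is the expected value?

EV = 17/50 × 44 + 1/25 × 66 + 2/5 × 88 + 3/25 × 25 + 3/50 × 65 + 1/25 × 43 = 14.96 + 2.64 + 35.2 + 3 + 3.9 + 1.72 = 61.42

$61.42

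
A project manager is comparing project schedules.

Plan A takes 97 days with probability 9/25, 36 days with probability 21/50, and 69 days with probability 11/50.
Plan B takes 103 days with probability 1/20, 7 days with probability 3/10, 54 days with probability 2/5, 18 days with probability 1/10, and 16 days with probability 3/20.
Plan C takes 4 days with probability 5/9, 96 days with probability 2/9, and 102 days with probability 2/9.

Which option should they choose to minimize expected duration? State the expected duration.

Plan A = 9/25 × 97 + 21/50 × 36 + 11/50 × 69 = 34.92 + 15.12 + 15.18 = 65.22
Plan B = 1/20 × 103 + 3/10 × 7 + 2/5 × 54 + 1/10 × 18 + 3/20 × 16 = 5.15 + 2.1 + 21.6 + 1.8 + 2.4 = 33.05
Plan C = 5/9 × 4 + 2/9 × 96 + 2/9 × 102 = 2.2222 + 21.3333 + 22.6667 = 46.2222

Plan B (33.05 days)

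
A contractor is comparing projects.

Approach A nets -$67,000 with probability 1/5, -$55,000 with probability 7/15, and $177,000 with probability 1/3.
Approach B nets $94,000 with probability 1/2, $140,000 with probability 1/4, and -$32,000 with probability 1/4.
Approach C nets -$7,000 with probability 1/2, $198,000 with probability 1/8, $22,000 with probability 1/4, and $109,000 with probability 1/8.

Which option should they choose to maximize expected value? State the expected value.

Approach B ($74,000)

Approach A = 1/5 × (-67000) + 7/15 × (-55000) + 1/3 × 177000 = -13400 − 25666.6667 + 59000 = 19933.3333
Approach B = 1/2 × 94000 + 1/4 × 140000 + 1/4 × (-32000) = 47000 + 35000 − 8000 = 74000
Approach C = 1/2 × (-7000) + 1/8 × 198000 + 1/4 × 22000 + 1/8 × 109000 = -3500 + 24750 + 5500 + 13625 = 40375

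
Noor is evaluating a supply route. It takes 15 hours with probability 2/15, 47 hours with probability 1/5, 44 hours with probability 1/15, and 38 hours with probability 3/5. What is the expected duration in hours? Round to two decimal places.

EV = 2/15 × 15 + 1/5 × 47 + 1/15 × 44 + 3/5 × 38 = 2 + 9.4 + 2.9333 + 22.8 = 37.1333

37.13 hours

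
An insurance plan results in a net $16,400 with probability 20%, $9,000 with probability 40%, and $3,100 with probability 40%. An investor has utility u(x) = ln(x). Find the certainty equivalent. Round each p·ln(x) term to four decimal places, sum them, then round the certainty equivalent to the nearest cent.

E[u] = 0.2·ln(16400) + 0.4·ln(9000) + 0.4·ln(3100) = 1.9410 + 3.6420 + 3.2157 = 8.7987
CE = e^8.7987 ≈ 6625.63

$6,625.63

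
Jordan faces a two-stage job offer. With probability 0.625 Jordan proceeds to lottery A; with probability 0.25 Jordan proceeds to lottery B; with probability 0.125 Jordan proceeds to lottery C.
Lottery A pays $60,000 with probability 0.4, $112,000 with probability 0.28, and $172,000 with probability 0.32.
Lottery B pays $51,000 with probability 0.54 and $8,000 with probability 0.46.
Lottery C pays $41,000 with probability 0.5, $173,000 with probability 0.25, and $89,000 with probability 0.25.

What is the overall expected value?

$87,555

EV(A) = 0.4 × 60000 + 0.28 × 112000 + 0.32 × 172000 = 24000 + 31360 + 55040 = 110400
EV(B) = 0.54 × 51000 + 0.46 × 8000 = 27540 + 3680 = 31220
EV(C) = 0.5 × 41000 + 0.25 × 173000 + 0.25 × 89000 = 20500 + 43250 + 22250 = 86000
Overall = 0.625 × 110400 + 0.25 × 31220 + 0.125 × 86000 = 69000 + 7805 + 10750 = 87555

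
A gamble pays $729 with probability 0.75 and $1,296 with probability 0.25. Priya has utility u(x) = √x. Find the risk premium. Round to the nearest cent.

$15.19

E[u] = 0.75·√729 + 0.25·√1296 = 0.75·27 + 0.25·36 = 29.25
CE = (29.25)² = 855.5625
Risk premium = EV − CE = 870.75 − 855.5625 = 15.1875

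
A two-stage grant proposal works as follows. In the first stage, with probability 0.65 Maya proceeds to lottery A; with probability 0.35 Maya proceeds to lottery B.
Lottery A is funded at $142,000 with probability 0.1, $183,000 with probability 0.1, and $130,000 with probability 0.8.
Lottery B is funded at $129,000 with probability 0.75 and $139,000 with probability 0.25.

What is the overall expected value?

$134,750

EV(A) = 0.1 × 142000 + 0.1 × 183000 + 0.8 × 130000 = 14200 + 18300 + 104000 = 136500
EV(B) = 0.75 × 129000 + 0.25 × 139000 = 96750 + 34750 = 131500
Overall = 0.65 × 136500 + 0.35 × 131500 = 88725 + 46025 = 134750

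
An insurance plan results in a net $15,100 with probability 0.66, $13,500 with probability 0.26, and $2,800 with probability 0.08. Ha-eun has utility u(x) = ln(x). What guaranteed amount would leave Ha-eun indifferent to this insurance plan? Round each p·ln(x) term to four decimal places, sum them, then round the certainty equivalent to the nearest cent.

$12,816.65

E[u] = 0.66·ln(15100) + 0.26·ln(13500) + 0.08·ln(2800) = 6.3508 + 2.4727 + 0.6350 = 9.4585
CE = e^9.4585 ≈ 12816.65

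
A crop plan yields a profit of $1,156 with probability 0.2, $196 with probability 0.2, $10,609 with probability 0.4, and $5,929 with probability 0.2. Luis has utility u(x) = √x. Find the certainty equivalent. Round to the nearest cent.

E[u] = 0.2·√1156 + 0.2·√196 + 0.4·√10609 + 0.2·√5929 = 0.2·34 + 0.2·14 + 0.4·103 + 0.2·77 = 66.2
CE = (66.2)² = 4382.44

$4,382.44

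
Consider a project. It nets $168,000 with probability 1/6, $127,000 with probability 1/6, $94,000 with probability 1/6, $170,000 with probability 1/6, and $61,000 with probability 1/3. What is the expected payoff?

EV = 1/6 × 168000 + 1/6 × 127000 + 1/6 × 94000 + 1/6 × 170000 + 1/3 × 61000 = 28000 + 21166.6667 + 15666.6667 + 28333.3333 + 20333.3333 = 113500

$113,500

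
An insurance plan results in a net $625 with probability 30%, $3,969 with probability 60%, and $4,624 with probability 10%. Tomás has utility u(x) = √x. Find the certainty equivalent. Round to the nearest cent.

$2,714.41

E[u] = 0.3·√625 + 0.6·√3969 + 0.1·√4624 = 0.3·25 + 0.6·63 + 0.1·68 = 52.1
CE = (52.1)² = 2714.41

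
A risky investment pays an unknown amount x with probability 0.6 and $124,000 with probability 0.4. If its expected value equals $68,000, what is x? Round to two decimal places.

0.6·x + 0.4·124000 = 68000
0.6·x = 68000 − 49600 = 18400
x = 18400 / 0.6 = 30666.6667

x = $30,666.67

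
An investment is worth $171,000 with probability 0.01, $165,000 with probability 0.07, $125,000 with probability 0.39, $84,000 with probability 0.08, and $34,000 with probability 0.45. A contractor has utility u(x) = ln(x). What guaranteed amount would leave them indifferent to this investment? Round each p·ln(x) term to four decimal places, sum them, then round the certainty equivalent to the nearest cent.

E[u] = 0.01·ln(171000) + 0.07·ln(165000) + 0.39·ln(125000) + 0.08·ln(84000) + 0.45·ln(34000) = 0.1205 + 0.8410 + 4.5771 + 0.9071 + 4.6954 = 11.1411
CE = e^11.1411 ≈ 68947.46

$68,947.46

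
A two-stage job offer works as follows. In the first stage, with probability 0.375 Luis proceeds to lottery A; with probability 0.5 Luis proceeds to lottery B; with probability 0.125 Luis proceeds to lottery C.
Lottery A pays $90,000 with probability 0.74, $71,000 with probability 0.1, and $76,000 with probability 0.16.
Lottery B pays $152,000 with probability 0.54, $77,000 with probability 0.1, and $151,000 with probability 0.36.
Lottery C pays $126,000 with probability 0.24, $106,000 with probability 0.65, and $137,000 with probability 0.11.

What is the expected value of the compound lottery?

$118,543.75

EV(A) = 0.74 × 90000 + 0.1 × 71000 + 0.16 × 76000 = 66600 + 7100 + 12160 = 85860
EV(B) = 0.54 × 152000 + 0.1 × 77000 + 0.36 × 151000 = 82080 + 7700 + 54360 = 144140
EV(C) = 0.24 × 126000 + 0.65 × 106000 + 0.11 × 137000 = 30240 + 68900 + 15070 = 114210
Overall = 0.375 × 85860 + 0.5 × 144140 + 0.125 × 114210 = 32197.5 + 72070 + 14276.25 = 118543.75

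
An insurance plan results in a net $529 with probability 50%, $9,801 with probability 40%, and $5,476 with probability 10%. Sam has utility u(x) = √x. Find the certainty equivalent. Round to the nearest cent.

$3,422.25

E[u] = 0.5·√529 + 0.4·√9801 + 0.1·√5476 = 0.5·23 + 0.4·99 + 0.1·74 = 58.5
CE = (58.5)² = 3422.25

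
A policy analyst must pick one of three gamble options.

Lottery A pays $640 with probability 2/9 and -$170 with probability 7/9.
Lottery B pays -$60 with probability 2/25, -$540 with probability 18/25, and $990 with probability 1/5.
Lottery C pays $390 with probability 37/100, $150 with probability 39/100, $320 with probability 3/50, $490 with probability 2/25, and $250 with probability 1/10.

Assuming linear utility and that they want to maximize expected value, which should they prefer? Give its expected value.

Lottery C ($286.20)

Lottery A = 2/9 × 640 + 7/9 × (-170) = 142.2222 − 132.2222 = 10
Lottery B = 2/25 × (-60) + 18/25 × (-540) + 1/5 × 990 = -4.8 − 388.8 + 198 = -195.6
Lottery C = 37/100 × 390 + 39/100 × 150 + 3/50 × 320 + 2/25 × 490 + 1/10 × 250 = 144.3 + 58.5 + 19.2 + 39.2 + 25 = 286.2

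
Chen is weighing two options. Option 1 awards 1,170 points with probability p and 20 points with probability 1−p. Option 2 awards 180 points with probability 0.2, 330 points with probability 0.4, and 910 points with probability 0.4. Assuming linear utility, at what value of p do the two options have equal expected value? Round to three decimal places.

EV(Option 2) = 0.2 × 180 + 0.4 × 330 + 0.4 × 910 = 36 + 132 + 364 = 532
p·1170 + (1−p)·20 = 532
1150p + 20 = 532
p = (532 − 20) / 1150

p = 0.445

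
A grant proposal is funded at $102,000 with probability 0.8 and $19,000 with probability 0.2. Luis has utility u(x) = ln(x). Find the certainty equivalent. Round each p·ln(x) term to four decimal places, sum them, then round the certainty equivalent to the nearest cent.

E[u] = 0.8·ln(102000) + 0.2·ln(19000) = 9.2262 + 1.9704 = 11.1966
CE = e^11.1966 ≈ 72882.22

$72,882.22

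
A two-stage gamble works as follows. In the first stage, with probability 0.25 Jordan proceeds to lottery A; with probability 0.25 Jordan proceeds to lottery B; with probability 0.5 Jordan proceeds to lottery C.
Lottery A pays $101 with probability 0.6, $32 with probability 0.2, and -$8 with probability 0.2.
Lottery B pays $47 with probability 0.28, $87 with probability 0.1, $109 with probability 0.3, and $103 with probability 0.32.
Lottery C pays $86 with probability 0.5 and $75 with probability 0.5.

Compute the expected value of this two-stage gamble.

$78.48

EV(A) = 0.6 × 101 + 0.2 × 32 + 0.2 × (-8) = 60.6 + 6.4 − 1.6 = 65.4
EV(B) = 0.28 × 47 + 0.1 × 87 + 0.3 × 109 + 0.32 × 103 = 13.16 + 8.7 + 32.7 + 32.96 = 87.52
EV(C) = 0.5 × 86 + 0.5 × 75 = 43 + 37.5 = 80.5
Overall = 0.25 × 65.4 + 0.25 × 87.52 + 0.5 × 80.5 = 16.35 + 21.88 + 40.25 = 78.48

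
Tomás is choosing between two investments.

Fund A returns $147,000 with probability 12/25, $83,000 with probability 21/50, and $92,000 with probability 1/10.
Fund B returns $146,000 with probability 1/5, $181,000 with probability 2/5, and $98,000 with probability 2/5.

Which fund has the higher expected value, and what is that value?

Fund B ($140,800)

Fund A = 12/25 × 147000 + 21/50 × 83000 + 1/10 × 92000 = 70560 + 34860 + 9200 = 114620
Fund B = 1/5 × 146000 + 2/5 × 181000 + 2/5 × 98000 = 29200 + 72400 + 39200 = 140800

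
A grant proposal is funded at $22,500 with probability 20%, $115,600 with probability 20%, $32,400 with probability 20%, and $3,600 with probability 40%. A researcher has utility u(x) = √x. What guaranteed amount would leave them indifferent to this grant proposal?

$24,964

E[u] = 0.2·√22500 + 0.2·√115600 + 0.2·√32400 + 0.4·√3600 = 0.2·150 + 0.2·340 + 0.2·180 + 0.4·60 = 158
CE = (158)² = 24964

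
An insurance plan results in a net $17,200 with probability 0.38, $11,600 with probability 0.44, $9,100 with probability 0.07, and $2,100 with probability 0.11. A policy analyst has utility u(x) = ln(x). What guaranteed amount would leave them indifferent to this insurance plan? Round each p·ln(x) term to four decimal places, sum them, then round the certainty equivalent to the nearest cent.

E[u] = 0.38·ln(17200) + 0.44·ln(11600) + 0.07·ln(9100) + 0.11·ln(2100) = 3.7060 + 4.1179 + 0.6381 + 0.8415 = 9.3035
CE = e^9.3035 ≈ 10976.37

$10,976.37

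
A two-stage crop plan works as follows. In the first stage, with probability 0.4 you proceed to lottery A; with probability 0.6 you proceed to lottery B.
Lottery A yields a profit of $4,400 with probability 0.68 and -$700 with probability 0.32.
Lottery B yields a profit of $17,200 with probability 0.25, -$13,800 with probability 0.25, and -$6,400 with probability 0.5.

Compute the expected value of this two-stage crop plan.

-$302.80

EV(A) = 0.68 × 4400 + 0.32 × (-700) = 2992 − 224 = 2768
EV(B) = 0.25 × 17200 + 0.25 × (-13800) + 0.5 × (-6400) = 4300 − 3450 − 3200 = -2350
Overall = 0.4 × 2768 + 0.6 × (-2350) = 1107.2 − 1410 = -302.8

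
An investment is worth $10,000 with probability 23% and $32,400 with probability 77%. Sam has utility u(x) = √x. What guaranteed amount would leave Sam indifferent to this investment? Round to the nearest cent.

E[u] = 0.23·√10000 + 0.77·√32400 = 0.23·100 + 0.77·180 = 161.6
CE = (161.6)² = 26114.56

$26,114.56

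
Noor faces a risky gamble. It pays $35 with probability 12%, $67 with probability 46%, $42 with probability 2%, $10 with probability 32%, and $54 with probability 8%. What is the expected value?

$43.38

EV = 0.12 × 35 + 0.46 × 67 + 0.02 × 42 + 0.32 × 10 + 0.08 × 54 = 4.2 + 30.82 + 0.84 + 3.2 + 4.32 = 43.38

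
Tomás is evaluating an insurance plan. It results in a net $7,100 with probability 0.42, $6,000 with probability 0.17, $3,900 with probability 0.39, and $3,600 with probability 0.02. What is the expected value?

$5,595

EV = 0.42 × 7100 + 0.17 × 6000 + 0.39 × 3900 + 0.02 × 3600 = 2982 + 1020 + 1521 + 72 = 5595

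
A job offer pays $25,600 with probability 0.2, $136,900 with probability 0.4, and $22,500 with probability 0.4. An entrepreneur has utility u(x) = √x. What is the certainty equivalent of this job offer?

E[u] = 0.2·√25600 + 0.4·√136900 + 0.4·√22500 = 0.2·160 + 0.4·370 + 0.4·150 = 240
CE = (240)² = 57600

$57,600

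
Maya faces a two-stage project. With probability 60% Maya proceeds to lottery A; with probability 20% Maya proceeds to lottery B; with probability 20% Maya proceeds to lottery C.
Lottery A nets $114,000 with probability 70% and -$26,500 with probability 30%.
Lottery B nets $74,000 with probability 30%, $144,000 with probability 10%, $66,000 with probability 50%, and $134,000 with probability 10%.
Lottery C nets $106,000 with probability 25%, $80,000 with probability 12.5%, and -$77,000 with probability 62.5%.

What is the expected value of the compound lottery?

$57,385

EV(A) = 0.7 × 114000 + 0.3 × (-26500) = 79800 − 7950 = 71850
EV(B) = 0.3 × 74000 + 0.1 × 144000 + 0.5 × 66000 + 0.1 × 134000 = 22200 + 14400 + 33000 + 13400 = 83000
EV(C) = 0.25 × 106000 + 0.125 × 80000 + 0.625 × (-77000) = 26500 + 10000 − 48125 = -11625
Overall = 0.6 × 71850 + 0.2 × 83000 + 0.2 × (-11625) = 43110 + 16600 − 2325 = 57385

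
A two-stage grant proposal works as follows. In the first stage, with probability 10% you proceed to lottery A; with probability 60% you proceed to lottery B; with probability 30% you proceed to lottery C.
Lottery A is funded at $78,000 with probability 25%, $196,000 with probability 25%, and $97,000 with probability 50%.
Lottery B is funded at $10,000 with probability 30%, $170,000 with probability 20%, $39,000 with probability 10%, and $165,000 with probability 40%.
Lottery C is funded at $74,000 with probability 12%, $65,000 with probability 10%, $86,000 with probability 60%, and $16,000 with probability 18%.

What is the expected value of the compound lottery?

EV(A) = 0.25 × 78000 + 0.25 × 196000 + 0.5 × 97000 = 19500 + 49000 + 48500 = 117000
EV(B) = 0.3 × 10000 + 0.2 × 170000 + 0.1 × 39000 + 0.4 × 165000 = 3000 + 34000 + 3900 + 66000 = 106900
EV(C) = 0.12 × 74000 + 0.1 × 65000 + 0.6 × 86000 + 0.18 × 16000 = 8880 + 6500 + 51600 + 2880 = 69860
Overall = 0.1 × 117000 + 0.6 × 106900 + 0.3 × 69860 = 11700 + 64140 + 20958 = 96798

$96,798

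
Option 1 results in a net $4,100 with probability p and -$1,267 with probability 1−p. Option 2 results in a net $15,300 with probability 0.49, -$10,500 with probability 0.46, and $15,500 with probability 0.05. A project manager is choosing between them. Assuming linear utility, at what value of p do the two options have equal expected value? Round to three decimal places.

EV(Option 2) = 0.49 × 15300 + 0.46 × (-10500) + 0.05 × 15500 = 7497 − 4830 + 775 = 3442
p·4100 + (1−p)·(-1267) = 3442
5367p − 1267 = 3442
p = (3442 + 1267) / 5367

p = 0.877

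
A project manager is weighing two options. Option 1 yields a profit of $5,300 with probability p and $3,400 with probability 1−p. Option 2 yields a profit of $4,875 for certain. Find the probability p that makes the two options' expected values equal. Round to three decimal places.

p·5300 + (1−p)·3400 = 4875
1900p + 3400 = 4875
p = (4875 − 3400) / 1900

p = 0.776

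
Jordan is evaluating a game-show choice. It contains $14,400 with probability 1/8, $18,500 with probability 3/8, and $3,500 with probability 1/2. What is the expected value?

EV = 1/8 × 14400 + 3/8 × 18500 + 1/2 × 3500 = 1800 + 6937.5 + 1750 = 10487.5

$10,487.50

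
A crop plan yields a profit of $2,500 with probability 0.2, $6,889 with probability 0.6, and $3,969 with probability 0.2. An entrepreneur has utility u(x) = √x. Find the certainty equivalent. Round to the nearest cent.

$5,241.76

E[u] = 0.2·√2500 + 0.6·√6889 + 0.2·√3969 = 0.2·50 + 0.6·83 + 0.2·63 = 72.4
CE = (72.4)² = 5241.76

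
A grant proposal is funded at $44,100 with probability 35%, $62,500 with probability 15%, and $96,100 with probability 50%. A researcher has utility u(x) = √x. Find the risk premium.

$2,104

E[u] = 0.35·√44100 + 0.15·√62500 + 0.5·√96100 = 0.35·210 + 0.15·250 + 0.5·310 = 266
CE = (266)² = 70756
Risk premium = EV − CE = 72860 − 70756 = 2104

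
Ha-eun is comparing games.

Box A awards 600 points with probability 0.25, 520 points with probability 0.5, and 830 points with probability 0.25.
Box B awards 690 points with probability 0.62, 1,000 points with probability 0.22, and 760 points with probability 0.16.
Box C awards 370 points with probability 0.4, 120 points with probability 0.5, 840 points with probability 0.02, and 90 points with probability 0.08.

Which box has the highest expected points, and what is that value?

Box A = 0.25 × 600 + 0.5 × 520 + 0.25 × 830 = 150 + 260 + 207.5 = 617.5
Box B = 0.62 × 690 + 0.22 × 1000 + 0.16 × 760 = 427.8 + 220 + 121.6 = 769.4
Box C = 0.4 × 370 + 0.5 × 120 + 0.02 × 840 + 0.08 × 90 = 148 + 60 + 16.8 + 7.2 = 232

Box B (769.4 points)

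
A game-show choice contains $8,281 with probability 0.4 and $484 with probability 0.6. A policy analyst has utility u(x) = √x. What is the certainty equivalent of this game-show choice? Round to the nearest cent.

E[u] = 0.4·√8281 + 0.6·√484 = 0.4·91 + 0.6·22 = 49.6
CE = (49.6)² = 2460.16

$2,460.16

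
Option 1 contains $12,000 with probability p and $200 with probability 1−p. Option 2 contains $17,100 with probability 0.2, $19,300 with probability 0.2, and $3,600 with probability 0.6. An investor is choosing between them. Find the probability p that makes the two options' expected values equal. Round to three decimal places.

p = 0.783

EV(Option 2) = 0.2 × 17100 + 0.2 × 19300 + 0.6 × 3600 = 3420 + 3860 + 2160 = 9440
p·12000 + (1−p)·200 = 9440
11800p + 200 = 9440
p = (9440 − 200) / 11800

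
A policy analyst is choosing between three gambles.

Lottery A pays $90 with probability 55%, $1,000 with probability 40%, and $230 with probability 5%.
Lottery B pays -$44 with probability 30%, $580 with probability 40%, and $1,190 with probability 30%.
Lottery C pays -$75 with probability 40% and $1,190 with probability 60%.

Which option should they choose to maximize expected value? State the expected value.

Lottery A = 0.55 × 90 + 0.4 × 1000 + 0.05 × 230 = 49.5 + 400 + 11.5 = 461
Lottery B = 0.3 × (-44) + 0.4 × 580 + 0.3 × 1190 = -13.2 + 232 + 357 = 575.8
Lottery C = 0.4 × (-75) + 0.6 × 1190 = -30 + 714 = 684

Lottery C ($684)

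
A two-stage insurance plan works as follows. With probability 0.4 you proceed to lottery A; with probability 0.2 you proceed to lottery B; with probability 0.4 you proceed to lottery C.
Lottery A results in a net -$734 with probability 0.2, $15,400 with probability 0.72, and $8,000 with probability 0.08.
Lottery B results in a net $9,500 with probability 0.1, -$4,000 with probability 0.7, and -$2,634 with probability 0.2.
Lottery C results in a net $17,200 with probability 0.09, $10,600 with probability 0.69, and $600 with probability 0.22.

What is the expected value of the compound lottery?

EV(A) = 0.2 × (-734) + 0.72 × 15400 + 0.08 × 8000 = -146.8 + 11088 + 640 = 11581.2
EV(B) = 0.1 × 9500 + 0.7 × (-4000) + 0.2 × (-2634) = 950 − 2800 − 526.8 = -2376.8
EV(C) = 0.09 × 17200 + 0.69 × 10600 + 0.22 × 600 = 1548 + 7314 + 132 = 8994
Overall = 0.4 × 11581.2 + 0.2 × (-2376.8) + 0.4 × 8994 = 4632.48 − 475.36 + 3597.6 = 7754.72

$7,754.72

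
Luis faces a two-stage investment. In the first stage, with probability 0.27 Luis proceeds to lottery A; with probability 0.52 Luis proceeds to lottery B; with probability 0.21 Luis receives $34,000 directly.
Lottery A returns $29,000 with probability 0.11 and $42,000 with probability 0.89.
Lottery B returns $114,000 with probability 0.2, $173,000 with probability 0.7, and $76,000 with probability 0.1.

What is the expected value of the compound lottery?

EV(A) = 0.11 × 29000 + 0.89 × 42000 = 3190 + 37380 = 40570
EV(B) = 0.2 × 114000 + 0.7 × 173000 + 0.1 × 76000 = 22800 + 121100 + 7600 = 151500
Branch C: 34000 (certain)
Overall = 0.27 × 40570 + 0.52 × 151500 + 0.21 × 34000 = 10953.9 + 78780 + 7140 = 96873.9

$96,873.90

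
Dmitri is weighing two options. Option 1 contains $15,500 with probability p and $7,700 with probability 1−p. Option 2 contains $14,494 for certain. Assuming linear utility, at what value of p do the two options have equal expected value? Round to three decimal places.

p·15500 + (1−p)·7700 = 14494
7800p + 7700 = 14494
p = (14494 − 7700) / 7800

p = 0.871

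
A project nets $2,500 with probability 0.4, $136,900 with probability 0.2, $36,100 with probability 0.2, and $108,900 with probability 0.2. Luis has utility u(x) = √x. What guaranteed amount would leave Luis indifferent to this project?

E[u] = 0.4·√2500 + 0.2·√136900 + 0.2·√36100 + 0.2·√108900 = 0.4·50 + 0.2·370 + 0.2·190 + 0.2·330 = 198
CE = (198)² = 39204

$39,204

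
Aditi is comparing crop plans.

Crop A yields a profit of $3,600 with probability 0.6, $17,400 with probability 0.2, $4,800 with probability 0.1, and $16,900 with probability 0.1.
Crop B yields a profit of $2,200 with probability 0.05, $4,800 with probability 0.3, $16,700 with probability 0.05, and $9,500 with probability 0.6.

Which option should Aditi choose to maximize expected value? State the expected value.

Crop A = 0.6 × 3600 + 0.2 × 17400 + 0.1 × 4800 + 0.1 × 16900 = 2160 + 3480 + 480 + 1690 = 7810
Crop B = 0.05 × 2200 + 0.3 × 4800 + 0.05 × 16700 + 0.6 × 9500 = 110 + 1440 + 835 + 5700 = 8085

Crop B ($8,085)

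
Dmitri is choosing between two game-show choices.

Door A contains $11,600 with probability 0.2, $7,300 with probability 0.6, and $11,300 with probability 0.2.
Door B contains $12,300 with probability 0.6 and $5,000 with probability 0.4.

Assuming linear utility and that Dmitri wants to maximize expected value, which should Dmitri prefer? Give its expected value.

Door B ($9,380)

Door A = 0.2 × 11600 + 0.6 × 7300 + 0.2 × 11300 = 2320 + 4380 + 2260 = 8960
Door B = 0.6 × 12300 + 0.4 × 5000 = 7380 + 2000 = 9380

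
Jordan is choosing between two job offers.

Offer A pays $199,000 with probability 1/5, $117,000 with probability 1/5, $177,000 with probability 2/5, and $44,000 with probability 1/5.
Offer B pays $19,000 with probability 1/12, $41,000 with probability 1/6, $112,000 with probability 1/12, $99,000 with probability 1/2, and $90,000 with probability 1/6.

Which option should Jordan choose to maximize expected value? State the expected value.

Offer A ($142,800)

Offer A = 1/5 × 199000 + 1/5 × 117000 + 2/5 × 177000 + 1/5 × 44000 = 39800 + 23400 + 70800 + 8800 = 142800
Offer B = 1/12 × 19000 + 1/6 × 41000 + 1/12 × 112000 + 1/2 × 99000 + 1/6 × 90000 = 1583.3333 + 6833.3333 + 9333.3333 + 49500 + 15000 = 82250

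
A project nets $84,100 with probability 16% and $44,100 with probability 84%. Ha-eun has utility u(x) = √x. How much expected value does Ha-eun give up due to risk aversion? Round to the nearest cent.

E[u] = 0.16·√84100 + 0.84·√44100 = 0.16·290 + 0.84·210 = 222.8
CE = (222.8)² = 49639.84
Risk premium = EV − CE = 50500 − 49639.84 = 860.16

$860.16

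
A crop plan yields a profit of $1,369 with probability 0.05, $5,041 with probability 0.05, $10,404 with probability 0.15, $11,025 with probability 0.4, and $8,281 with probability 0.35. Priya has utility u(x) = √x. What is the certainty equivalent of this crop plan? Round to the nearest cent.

$8,939.70

E[u] = 0.05·√1369 + 0.05·√5041 + 0.15·√10404 + 0.4·√11025 + 0.35·√8281 = 0.05·37 + 0.05·71 + 0.15·102 + 0.4·105 + 0.35·91 = 94.55
CE = (94.55)² = 8939.7025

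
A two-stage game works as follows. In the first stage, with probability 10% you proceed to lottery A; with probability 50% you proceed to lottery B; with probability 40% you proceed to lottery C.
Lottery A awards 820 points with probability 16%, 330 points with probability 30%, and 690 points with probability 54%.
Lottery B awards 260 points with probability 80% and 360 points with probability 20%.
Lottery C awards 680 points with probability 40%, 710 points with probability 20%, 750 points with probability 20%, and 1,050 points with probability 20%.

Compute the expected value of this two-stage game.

509.88 points

EV(A) = 0.16 × 820 + 0.3 × 330 + 0.54 × 690 = 131.2 + 99 + 372.6 = 602.8
EV(B) = 0.8 × 260 + 0.2 × 360 = 208 + 72 = 280
EV(C) = 0.4 × 680 + 0.2 × 710 + 0.2 × 750 + 0.2 × 1050 = 272 + 142 + 150 + 210 = 774
Overall = 0.1 × 602.8 + 0.5 × 280 + 0.4 × 774 = 60.28 + 140 + 309.6 = 509.88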